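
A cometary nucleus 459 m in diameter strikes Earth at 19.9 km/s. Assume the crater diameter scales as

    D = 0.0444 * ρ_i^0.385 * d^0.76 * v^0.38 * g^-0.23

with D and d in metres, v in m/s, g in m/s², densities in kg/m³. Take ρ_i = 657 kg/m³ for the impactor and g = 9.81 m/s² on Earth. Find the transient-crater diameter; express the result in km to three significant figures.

D ≈ 1.45 km

In SI units: v = 19900 m/s.
ρ_i^0.385 = 657^0.385 = 12.16
d^0.76 = 459^0.76 = 105.4
v^0.38 = 19900^0.38 = 43.01
g^-0.23 = 9.81^-0.23 = 0.5914
D = 0.0444 × 12.16 × 105.4 × 43.01 × 0.5914 = 1447 m
   = 1.447 km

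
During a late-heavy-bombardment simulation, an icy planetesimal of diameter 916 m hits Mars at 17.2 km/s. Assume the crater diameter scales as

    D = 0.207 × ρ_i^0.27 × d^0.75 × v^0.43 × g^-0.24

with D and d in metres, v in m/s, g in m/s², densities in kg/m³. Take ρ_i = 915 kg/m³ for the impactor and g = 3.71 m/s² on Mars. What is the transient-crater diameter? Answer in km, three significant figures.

D ≈ 10.5 km

In SI units: v = 17200 m/s.
ρ_i^0.27 = 915^0.27 = 6.304
d^0.75 = 916^0.75 = 166.5
v^0.43 = 17200^0.43 = 66.26
g^-0.24 = 3.71^-0.24 = 0.7300
D = 0.207 × 6.304 × 166.5 × 66.26 × 0.7300 = 10509 m
   = 10.51 km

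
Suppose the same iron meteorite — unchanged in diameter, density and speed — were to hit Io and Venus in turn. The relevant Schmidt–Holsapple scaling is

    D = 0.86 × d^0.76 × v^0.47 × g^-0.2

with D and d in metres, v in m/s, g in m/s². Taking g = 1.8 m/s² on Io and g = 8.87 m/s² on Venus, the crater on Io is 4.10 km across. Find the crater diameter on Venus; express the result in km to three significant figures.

D ≈ 2.98 km

All impactor-dependent factors cancel in the ratio, leaving D_Venus/D_Io = (g_Venus/g_Io)^-0.2.
(8.87/1.8)^-0.2 = 4.928^-0.2 = 0.7269
D_Venus = 0.7269 × 4.10 km = 2.98 km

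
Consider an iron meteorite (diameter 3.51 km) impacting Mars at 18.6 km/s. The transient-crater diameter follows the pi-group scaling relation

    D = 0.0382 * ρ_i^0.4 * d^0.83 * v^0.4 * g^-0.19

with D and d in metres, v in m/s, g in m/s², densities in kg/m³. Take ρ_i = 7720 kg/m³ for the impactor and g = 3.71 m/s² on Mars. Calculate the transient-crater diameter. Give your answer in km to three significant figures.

In SI units: d = 3510 m, v = 18600 m/s.
ρ_i^0.4 = 7720^0.4 = 35.90
d^0.83 = 3510^0.83 = 876.2
v^0.4 = 18600^0.4 = 51.03
g^-0.19 = 3.71^-0.19 = 0.7795
D = 0.0382 × 35.90 × 876.2 × 51.03 × 0.7795 = 47797 m
   = 47.80 km

D ≈ 47.8 km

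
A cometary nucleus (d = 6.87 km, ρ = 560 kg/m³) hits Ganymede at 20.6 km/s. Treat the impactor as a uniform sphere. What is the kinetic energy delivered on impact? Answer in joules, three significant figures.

d = 6870 m; v = 20600 m/s.
Mass m = (π/6) ρ d³ = (π/6) × 560 × (6870)³ = 9.507 × 10^13 kg
E = ½ m v² = 0.5 × 9.507 × 10^13 × (20600)² = 2.017 × 10^22 J

E ≈ 2.02 × 10^22 J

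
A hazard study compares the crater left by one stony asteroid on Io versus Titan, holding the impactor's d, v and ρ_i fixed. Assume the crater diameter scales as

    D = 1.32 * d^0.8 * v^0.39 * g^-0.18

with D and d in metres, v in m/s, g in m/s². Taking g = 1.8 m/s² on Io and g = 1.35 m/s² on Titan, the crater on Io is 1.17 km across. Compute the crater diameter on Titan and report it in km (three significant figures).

All impactor-dependent factors cancel in the ratio, leaving D_Titan/D_Io = (g_Titan/g_Io)^-0.18.
(1.35/1.8)^-0.18 = 0.7500^-0.18 = 1.053
D_Titan = 1.053 × 1.17 km = 1.23 km

D ≈ 1.23 km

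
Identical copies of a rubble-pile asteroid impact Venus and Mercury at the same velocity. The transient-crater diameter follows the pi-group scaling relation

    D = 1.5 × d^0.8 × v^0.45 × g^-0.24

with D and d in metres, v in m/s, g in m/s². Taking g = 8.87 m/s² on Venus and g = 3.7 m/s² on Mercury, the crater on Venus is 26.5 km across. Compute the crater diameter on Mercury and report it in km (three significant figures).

All impactor-dependent factors cancel in the ratio, leaving D_Mercury/D_Venus = (g_Mercury/g_Venus)^-0.24.
(3.7/8.87)^-0.24 = 0.4171^-0.24 = 1.234
D_Mercury = 1.234 × 26.5 km = 32.7 km

D ≈ 32.7 km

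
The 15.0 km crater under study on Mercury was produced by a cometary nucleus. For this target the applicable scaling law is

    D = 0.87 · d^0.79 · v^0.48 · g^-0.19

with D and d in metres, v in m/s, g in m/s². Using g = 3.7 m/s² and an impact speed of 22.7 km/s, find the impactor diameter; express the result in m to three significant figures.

Rearranging for d: d = [D / (0.87 · 22700^0.48 · 3.7^-0.19)]^(1/0.79).
D = 15000 m.
22700^0.48 = 123.3
3.7^-0.19 = 0.7799
Denominator = 0.87 × 123.3 × 0.7799 = 83.66
D / 83.66 = 15000 / 83.66 = 179.3
d = 179.3^(1/0.79) = 179.3^1.2658 = 712.2 m

d ≈ 712 m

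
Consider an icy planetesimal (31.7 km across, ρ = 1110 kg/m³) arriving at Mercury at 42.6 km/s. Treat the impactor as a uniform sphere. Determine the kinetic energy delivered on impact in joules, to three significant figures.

E ≈ 1.68 × 10^25 J

d = 31700 m; v = 42600 m/s.
Mass m = (π/6) ρ d³ = (π/6) × 1110 × (31700)³ = 1.851 × 10^16 kg
E = ½ m v² = 0.5 × 1.851 × 10^16 × (42600)² = 1.680 × 10^25 J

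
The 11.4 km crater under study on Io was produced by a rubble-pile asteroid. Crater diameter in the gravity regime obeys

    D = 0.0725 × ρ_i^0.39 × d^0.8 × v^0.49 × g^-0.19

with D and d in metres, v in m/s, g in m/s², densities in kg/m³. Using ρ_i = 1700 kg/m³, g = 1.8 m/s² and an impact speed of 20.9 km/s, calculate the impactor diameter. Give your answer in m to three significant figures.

d ≈ 216 m

Rearranging for d: d = [D / (0.0725 · 1700^0.39 · 20900^0.49 · 1.8^-0.19)]^(1/0.8).
D = 11400 m.
1700^0.39 = 18.19
20900^0.49 = 130.9
1.8^-0.19 = 0.8943
Denominator = 0.0725 × 18.19 × 130.9 × 0.8943 = 154.4
D / 154.4 = 11400 / 154.4 = 73.83
d = 73.83^(1/0.8) = 73.83^1.25 = 216.4 m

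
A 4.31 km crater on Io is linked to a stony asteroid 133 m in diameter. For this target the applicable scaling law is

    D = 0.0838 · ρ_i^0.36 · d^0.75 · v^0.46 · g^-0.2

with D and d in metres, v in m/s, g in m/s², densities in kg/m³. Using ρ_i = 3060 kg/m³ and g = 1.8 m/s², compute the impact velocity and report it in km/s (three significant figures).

v ≈ 14.5 km/s

Rearranging for v: v = [D / (0.0838 · 3060^0.36 · 133^0.75 · 1.8^-0.2)]^(1/0.46).
D = 4310 m.
3060^0.36 = 17.98
133^0.75 = 39.16
1.8^-0.2 = 0.8891
Denominator = 0.0838 × 17.98 × 39.16 × 0.8891 = 52.46
D / 52.46 = 4310 / 52.46 = 82.16
v = 82.16^(1/0.46) = 82.16^2.1739 = 14530 m/s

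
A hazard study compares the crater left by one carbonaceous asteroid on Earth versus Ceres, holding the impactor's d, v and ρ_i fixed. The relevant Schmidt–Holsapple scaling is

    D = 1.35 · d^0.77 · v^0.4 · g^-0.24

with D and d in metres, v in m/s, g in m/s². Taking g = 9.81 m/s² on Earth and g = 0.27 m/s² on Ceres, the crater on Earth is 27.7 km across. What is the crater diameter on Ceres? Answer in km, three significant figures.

D ≈ 65.6 km

All impactor-dependent factors cancel in the ratio, leaving D_Ceres/D_Earth = (g_Ceres/g_Earth)^-0.24.
(0.27/9.81)^-0.24 = 0.02752^-0.24 = 2.369
D_Ceres = 2.369 × 27.7 km = 65.6 km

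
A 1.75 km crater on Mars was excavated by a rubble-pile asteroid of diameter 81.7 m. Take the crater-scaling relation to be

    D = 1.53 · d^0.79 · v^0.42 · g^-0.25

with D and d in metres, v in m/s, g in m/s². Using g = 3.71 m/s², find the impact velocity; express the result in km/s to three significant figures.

v ≈ 10.6 km/s

Rearranging for v: v = [D / (1.53 · 81.7^0.79 · 3.71^-0.25)]^(1/0.42).
D = 1750 m.
81.7^0.79 = 32.41
3.71^-0.25 = 0.7205
Denominator = 1.53 × 32.41 × 0.7205 = 35.73
D / 35.73 = 1750 / 35.73 = 48.98
v = 48.98^(1/0.42) = 48.98^2.381 = 10567 m/s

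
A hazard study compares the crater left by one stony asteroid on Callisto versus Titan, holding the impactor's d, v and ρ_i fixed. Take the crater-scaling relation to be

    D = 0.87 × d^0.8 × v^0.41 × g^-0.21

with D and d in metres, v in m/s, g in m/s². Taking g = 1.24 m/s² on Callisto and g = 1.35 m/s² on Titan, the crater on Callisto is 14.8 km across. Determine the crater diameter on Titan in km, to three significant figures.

D ≈ 14.5 km

All impactor-dependent factors cancel in the ratio, leaving D_Titan/D_Callisto = (g_Titan/g_Callisto)^-0.21.
(1.35/1.24)^-0.21 = 1.089^-0.21 = 0.9823
D_Titan = 0.9823 × 14.8 km = 14.5 km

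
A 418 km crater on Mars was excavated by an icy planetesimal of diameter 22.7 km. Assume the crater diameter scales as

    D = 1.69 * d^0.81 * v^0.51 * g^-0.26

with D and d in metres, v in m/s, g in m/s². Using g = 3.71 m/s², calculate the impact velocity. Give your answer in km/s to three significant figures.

Rearranging for v: v = [D / (1.69 · 22700^0.81 · 3.71^-0.26)]^(1/0.51).
D = 418000 m.
22700^0.81 = 3376
3.71^-0.26 = 0.7112
Denominator = 1.69 × 3376 × 0.7112 = 4058
D / 4058 = 418000 / 4058 = 103.0
v = 103.0^(1/0.51) = 103.0^1.9608 = 8846 m/s

v ≈ 8.85 km/s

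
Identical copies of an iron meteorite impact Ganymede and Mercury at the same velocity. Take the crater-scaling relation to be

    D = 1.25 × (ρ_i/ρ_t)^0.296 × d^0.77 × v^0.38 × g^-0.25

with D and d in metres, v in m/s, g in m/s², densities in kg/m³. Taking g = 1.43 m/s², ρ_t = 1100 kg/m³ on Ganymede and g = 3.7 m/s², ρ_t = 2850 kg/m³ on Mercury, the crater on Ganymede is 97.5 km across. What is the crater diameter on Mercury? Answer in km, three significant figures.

D ≈ 58.0 km

The impactor-only factors (d, v, ρ_i) cancel in the ratio, leaving D_Mercury/D_Ganymede = (g_Mercury/g_Ganymede)^-0.25 · (ρ_t,Ganymede/ρ_t,Mercury)^0.296.
(3.7/1.43)^-0.25 = 2.587^-0.25 = 0.7885
(1100/2850)^0.296 = 0.3860^0.296 = 0.7544
Ratio = 0.7885 × 0.7544 = 0.5948
D_Mercury = 0.5948 × 97.5 km = 58.0 km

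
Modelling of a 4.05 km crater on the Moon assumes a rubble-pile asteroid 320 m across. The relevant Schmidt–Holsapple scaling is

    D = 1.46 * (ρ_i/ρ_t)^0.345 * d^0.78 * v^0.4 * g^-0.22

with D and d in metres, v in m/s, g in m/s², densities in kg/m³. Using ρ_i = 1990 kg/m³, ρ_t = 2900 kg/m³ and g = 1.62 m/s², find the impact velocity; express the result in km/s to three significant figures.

v ≈ 9.53 km/s

Rearranging for v: v = [D / (1.46 · (1990/2900)^0.345 · 320^0.78 · 1.62^-0.22)]^(1/0.4).
D = 4050 m.
(1990/2900)^0.345 = 0.8782
320^0.78 = 89.95
1.62^-0.22 = 0.8993
Denominator = 1.46 × 0.8782 × 89.95 × 0.8993 = 103.7
D / 103.7 = 4050 / 103.7 = 39.05
v = 39.05^(1/0.4) = 39.05^2.5 = 9529 m/s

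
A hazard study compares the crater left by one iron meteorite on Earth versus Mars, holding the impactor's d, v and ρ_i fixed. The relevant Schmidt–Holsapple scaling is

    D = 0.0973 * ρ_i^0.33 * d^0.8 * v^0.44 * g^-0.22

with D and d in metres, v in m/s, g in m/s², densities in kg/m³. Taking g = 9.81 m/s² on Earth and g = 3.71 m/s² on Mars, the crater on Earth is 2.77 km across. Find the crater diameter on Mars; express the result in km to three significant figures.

All impactor-dependent factors cancel in the ratio, leaving D_Mars/D_Earth = (g_Mars/g_Earth)^-0.22.
(3.71/9.81)^-0.22 = 0.3782^-0.22 = 1.239
D_Mars = 1.239 × 2.77 km = 3.43 km

D ≈ 3.43 km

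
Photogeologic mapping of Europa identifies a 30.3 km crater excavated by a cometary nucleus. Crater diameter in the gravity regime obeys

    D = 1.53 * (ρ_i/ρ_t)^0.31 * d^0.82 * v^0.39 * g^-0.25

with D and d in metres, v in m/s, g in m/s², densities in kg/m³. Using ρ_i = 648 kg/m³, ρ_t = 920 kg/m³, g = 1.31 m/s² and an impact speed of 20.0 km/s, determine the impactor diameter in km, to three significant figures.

Rearranging for d: d = [D / (1.53 · (648/920)^0.31 · 20000^0.39 · 1.31^-0.25)]^(1/0.82).
D = 30300 m.
(648/920)^0.31 = 0.8970
20000^0.39 = 47.58
1.31^-0.25 = 0.9347
Denominator = 1.53 × 0.8970 × 47.58 × 0.9347 = 61.04
D / 61.04 = 30300 / 61.04 = 496.4
d = 496.4^(1/0.82) = 496.4^1.2195 = 1939 m

d ≈ 1.94 km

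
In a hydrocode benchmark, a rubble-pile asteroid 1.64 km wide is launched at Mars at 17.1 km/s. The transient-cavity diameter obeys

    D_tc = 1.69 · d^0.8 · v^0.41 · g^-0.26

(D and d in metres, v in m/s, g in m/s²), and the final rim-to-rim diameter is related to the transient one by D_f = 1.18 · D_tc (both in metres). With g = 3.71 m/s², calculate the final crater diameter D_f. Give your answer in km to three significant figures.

In SI: d = 1640 m, v = 17100 m/s.
d^0.8 = 1640^0.8 = 373.1
v^0.41 = 17100^0.41 = 54.39
g^-0.26 = 3.71^-0.26 = 0.7112
D_tc = 1.69 × 373.1 × 54.39 × 0.7112 = 24390 m
D_f = 1.18 × 24390 = 28780 m
     = 28.78 km

D_f ≈ 28.8 km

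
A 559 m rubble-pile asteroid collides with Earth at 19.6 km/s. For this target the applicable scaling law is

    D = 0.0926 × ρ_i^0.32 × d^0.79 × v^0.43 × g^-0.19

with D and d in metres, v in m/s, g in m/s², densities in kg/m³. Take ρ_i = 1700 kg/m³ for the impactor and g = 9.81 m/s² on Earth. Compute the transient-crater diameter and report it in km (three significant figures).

In SI units: v = 19600 m/s.
ρ_i^0.32 = 1700^0.32 = 10.81
d^0.79 = 559^0.79 = 148.1
v^0.43 = 19600^0.43 = 70.09
g^-0.19 = 9.81^-0.19 = 0.6480
D = 0.0926 × 10.81 × 148.1 × 70.09 × 0.6480 = 6733 m
   = 6.733 km

D ≈ 6.73 km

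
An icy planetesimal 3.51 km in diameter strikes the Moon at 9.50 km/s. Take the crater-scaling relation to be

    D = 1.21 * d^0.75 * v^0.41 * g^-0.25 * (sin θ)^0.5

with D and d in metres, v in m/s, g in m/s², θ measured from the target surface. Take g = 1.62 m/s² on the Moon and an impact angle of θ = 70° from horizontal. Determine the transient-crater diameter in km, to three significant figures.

D ≈ 20.3 km

In SI units: d = 3510 m, v = 9500 m/s.
d^0.75 = 3510^0.75 = 456.0
v^0.41 = 9500^0.41 = 42.74
g^-0.25 = 1.62^-0.25 = 0.8864
(sin 70°)^0.5 = 0.9397^0.5 = 0.9694
D = 1.21 × 456.0 × 42.74 × 0.8864 × 0.9694 = 20264 m
   = 20.26 km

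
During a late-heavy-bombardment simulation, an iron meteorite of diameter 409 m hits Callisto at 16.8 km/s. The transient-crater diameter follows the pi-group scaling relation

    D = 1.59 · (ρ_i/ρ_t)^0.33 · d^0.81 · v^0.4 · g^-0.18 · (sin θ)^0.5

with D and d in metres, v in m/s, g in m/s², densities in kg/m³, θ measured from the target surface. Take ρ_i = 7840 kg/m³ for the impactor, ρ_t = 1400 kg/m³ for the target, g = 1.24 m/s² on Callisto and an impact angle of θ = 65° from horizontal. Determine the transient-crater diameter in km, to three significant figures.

D ≈ 16.4 km

In SI units: v = 16800 m/s.
(ρ_i/ρ_t)^0.33 = (7840/1400)^0.33 = 1.766
d^0.81 = 409^0.81 = 130.5
v^0.4 = 16800^0.4 = 48.99
g^-0.18 = 1.24^-0.18 = 0.9620
(sin 65°)^0.5 = 0.9063^0.5 = 0.9520
D = 1.59 × 1.766 × 130.5 × 48.99 × 0.9620 × 0.9520 = 16441 m
   = 16.44 km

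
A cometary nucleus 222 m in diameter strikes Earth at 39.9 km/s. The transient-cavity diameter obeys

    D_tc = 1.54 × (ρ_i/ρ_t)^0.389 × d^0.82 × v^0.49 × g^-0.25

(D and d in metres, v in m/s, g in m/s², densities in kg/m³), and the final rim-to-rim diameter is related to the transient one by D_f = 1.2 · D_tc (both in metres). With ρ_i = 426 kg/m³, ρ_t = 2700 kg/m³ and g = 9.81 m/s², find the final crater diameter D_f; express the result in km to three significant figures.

D_f ≈ 7.68 km

v = 39900 m/s.
(ρ_i/ρ_t)^0.389 = (426/2700)^0.389 = 0.4876
d^0.82 = 222^0.82 = 83.95
v^0.49 = 39900^0.49 = 179.7
g^-0.25 = 9.81^-0.25 = 0.5650
D_tc = 1.54 × 0.4876 × 83.95 × 179.7 × 0.5650 = 6400 m
D_f = 1.2 × 6400 = 7680 m
     = 7.680 km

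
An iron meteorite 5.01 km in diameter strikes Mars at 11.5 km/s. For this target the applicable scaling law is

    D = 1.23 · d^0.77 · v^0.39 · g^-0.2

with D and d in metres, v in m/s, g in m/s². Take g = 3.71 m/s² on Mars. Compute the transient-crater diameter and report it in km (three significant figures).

D ≈ 25.6 km

In SI units: d = 5010 m, v = 11500 m/s.
d^0.77 = 5010^0.77 = 706.1
v^0.39 = 11500^0.39 = 38.34
g^-0.2 = 3.71^-0.2 = 0.7694
D = 1.23 × 706.1 × 38.34 × 0.7694 = 25620 m
   = 25.62 km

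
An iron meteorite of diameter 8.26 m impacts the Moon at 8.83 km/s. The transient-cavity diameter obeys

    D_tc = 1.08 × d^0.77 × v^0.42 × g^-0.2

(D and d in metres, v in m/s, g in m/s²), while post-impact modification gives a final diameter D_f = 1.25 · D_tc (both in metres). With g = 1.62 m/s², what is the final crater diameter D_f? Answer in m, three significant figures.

v = 8830 m/s.
d^0.77 = 8.26^0.77 = 5.082
v^0.42 = 8830^0.42 = 45.43
g^-0.2 = 1.62^-0.2 = 0.9080
D_tc = 1.08 × 5.082 × 45.43 × 0.9080 = 226.4 m
D_f = 1.25 × 226.4 = 283.0 m

D_f ≈ 283 m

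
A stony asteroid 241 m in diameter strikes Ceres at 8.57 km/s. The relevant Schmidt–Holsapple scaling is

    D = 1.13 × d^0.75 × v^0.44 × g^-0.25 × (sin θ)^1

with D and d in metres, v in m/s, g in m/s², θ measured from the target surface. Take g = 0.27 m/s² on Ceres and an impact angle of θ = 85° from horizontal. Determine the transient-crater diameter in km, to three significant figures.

D ≈ 5.14 km

In SI units: v = 8570 m/s.
d^0.75 = 241^0.75 = 61.17
v^0.44 = 8570^0.44 = 53.77
g^-0.25 = 0.27^-0.25 = 1.387
(sin 85°)^1 = 0.9962^1 = 0.9962
D = 1.13 × 61.17 × 53.77 × 1.387 × 0.9962 = 5135 m
   = 5.135 km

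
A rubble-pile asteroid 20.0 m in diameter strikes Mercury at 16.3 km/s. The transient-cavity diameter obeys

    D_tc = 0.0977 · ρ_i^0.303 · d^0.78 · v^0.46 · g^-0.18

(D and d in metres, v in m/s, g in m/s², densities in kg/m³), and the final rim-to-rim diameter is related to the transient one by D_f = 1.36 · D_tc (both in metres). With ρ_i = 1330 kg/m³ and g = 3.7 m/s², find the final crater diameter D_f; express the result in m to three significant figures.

v = 16300 m/s.
ρ_i^0.303 = 1330^0.303 = 8.842
d^0.78 = 20^0.78 = 10.35
v^0.46 = 16300^0.46 = 86.62
g^-0.18 = 3.7^-0.18 = 0.7902
D_tc = 0.0977 × 8.842 × 10.35 × 86.62 × 0.7902 = 612.0 m
D_f = 1.36 × 612.0 = 832.3 m

D_f ≈ 832 m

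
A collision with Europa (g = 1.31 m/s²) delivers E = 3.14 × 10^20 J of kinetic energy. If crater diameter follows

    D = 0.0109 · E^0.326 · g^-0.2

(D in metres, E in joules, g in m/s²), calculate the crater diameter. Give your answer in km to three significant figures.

E^0.326 = (3.14 × 10^20)^0.326 = 4.808 × 10^6
g^-0.2 = 1.31^-0.2 = 0.9474
D = 0.0109 × 4.808 × 10^6 × 0.9474 = 49651 m
   = 49.65 km

D ≈ 49.7 km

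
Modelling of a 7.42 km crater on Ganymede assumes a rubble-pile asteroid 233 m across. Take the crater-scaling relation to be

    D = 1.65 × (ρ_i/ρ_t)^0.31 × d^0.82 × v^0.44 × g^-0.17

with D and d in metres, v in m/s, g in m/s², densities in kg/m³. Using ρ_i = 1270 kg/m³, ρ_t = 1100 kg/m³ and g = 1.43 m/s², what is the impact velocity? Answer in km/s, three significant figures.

Rearranging for v: v = [D / (1.65 · (1270/1100)^0.31 · 233^0.82 · 1.43^-0.17)]^(1/0.44).
D = 7420 m.
(1270/1100)^0.31 = 1.046
233^0.82 = 87.34
1.43^-0.17 = 0.9410
Denominator = 1.65 × 1.046 × 87.34 × 0.9410 = 141.8
D / 141.8 = 7420 / 141.8 = 52.33
v = 52.33^(1/0.44) = 52.33^2.2727 = 8058 m/s

v ≈ 8.06 km/s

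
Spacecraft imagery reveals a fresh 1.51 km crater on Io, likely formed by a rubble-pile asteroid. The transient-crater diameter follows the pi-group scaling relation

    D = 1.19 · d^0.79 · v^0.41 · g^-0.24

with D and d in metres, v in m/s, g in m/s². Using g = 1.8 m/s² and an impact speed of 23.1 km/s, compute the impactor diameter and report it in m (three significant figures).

d ≈ 55.1 m

Rearranging for d: d = [D / (1.19 · 23100^0.41 · 1.8^-0.24)]^(1/0.79).
D = 1510 m.
23100^0.41 = 61.53
1.8^-0.24 = 0.8684
Denominator = 1.19 × 61.53 × 0.8684 = 63.58
D / 63.58 = 1510 / 63.58 = 23.75
d = 23.75^(1/0.79) = 23.75^1.2658 = 55.12 m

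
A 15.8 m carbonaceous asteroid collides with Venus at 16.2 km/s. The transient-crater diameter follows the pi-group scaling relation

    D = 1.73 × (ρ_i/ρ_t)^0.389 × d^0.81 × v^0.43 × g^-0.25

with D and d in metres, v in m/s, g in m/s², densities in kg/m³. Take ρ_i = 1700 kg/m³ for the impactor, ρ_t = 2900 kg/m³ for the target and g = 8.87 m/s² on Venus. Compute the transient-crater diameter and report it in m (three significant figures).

In SI units: v = 16200 m/s.
(ρ_i/ρ_t)^0.389 = (1700/2900)^0.389 = 0.8124
d^0.81 = 15.8^0.81 = 9.352
v^0.43 = 16200^0.43 = 64.58
g^-0.25 = 8.87^-0.25 = 0.5795
D = 1.73 × 0.8124 × 9.352 × 64.58 × 0.5795 = 491.9 m

D ≈ 492 m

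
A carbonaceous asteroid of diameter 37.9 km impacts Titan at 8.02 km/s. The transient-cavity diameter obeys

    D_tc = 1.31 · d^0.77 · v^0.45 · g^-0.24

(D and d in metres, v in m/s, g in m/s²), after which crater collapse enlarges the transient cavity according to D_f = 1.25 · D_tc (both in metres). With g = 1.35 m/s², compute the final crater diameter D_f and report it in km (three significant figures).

D_f ≈ 292 km

In SI: d = 37900 m, v = 8020 m/s.
d^0.77 = 37900^0.77 = 3354
v^0.45 = 8020^0.45 = 57.13
g^-0.24 = 1.35^-0.24 = 0.9305
D_tc = 1.31 × 3354 × 57.13 × 0.9305 = 2.336 × 10^5 m
D_f = 1.25 × 2.336 × 10^5 = 2.920 × 10^5 m
     = 292.0 km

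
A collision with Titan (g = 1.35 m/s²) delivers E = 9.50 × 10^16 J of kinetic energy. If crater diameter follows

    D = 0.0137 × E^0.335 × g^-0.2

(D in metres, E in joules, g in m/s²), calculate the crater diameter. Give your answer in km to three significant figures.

D ≈ 6.28 km

E^0.335 = (9.50 × 10^16)^0.335 = 4.870 × 10^5
g^-0.2 = 1.35^-0.2 = 0.9417
D = 0.0137 × 4.870 × 10^5 × 0.9417 = 6283 m
   = 6.283 km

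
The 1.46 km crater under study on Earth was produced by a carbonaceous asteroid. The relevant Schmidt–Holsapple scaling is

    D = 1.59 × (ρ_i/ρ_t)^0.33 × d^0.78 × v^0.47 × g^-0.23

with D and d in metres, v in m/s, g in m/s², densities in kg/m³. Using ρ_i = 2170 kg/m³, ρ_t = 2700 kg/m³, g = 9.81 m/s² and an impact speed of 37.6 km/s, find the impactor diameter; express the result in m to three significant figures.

d ≈ 23.7 m

Rearranging for d: d = [D / (1.59 · (2170/2700)^0.33 · 37600^0.47 · 9.81^-0.23)]^(1/0.78).
D = 1460 m.
(2170/2700)^0.33 = 0.9304
37600^0.47 = 141.4
9.81^-0.23 = 0.5914
Denominator = 1.59 × 0.9304 × 141.4 × 0.5914 = 123.7
D / 123.7 = 1460 / 123.7 = 11.80
d = 11.80^(1/0.78) = 11.80^1.2821 = 23.67 m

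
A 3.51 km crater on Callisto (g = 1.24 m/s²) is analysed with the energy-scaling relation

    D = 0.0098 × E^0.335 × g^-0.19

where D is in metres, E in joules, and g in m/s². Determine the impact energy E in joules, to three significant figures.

Rearranging: E = [D / (0.0098 · g^-0.19)]^(1/0.335).
D = 3510 m.
g^-0.19 = 1.24^-0.19 = 0.9600
D / (0.0098 × 0.9600) = 3510 / (9.408 × 10^-3) = 3.731 × 10^5
E = (3.731 × 10^5)^2.9851 = 4.290 × 10^16 J

E ≈ 4.29 × 10^16 J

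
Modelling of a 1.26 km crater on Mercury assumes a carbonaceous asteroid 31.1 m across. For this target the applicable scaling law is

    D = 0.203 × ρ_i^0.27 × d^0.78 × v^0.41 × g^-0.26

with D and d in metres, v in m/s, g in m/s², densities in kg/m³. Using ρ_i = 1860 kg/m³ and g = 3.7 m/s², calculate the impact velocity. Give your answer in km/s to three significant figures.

Rearranging for v: v = [D / (0.203 · 1860^0.27 · 31.1^0.78 · 3.7^-0.26)]^(1/0.41).
D = 1260 m.
1860^0.27 = 7.634
31.1^0.78 = 14.60
3.7^-0.26 = 0.7117
Denominator = 0.203 × 7.634 × 14.60 × 0.7117 = 16.10
D / 16.10 = 1260 / 16.10 = 78.26
v = 78.26^(1/0.41) = 78.26^2.439 = 41528 m/s

v ≈ 41.5 km/s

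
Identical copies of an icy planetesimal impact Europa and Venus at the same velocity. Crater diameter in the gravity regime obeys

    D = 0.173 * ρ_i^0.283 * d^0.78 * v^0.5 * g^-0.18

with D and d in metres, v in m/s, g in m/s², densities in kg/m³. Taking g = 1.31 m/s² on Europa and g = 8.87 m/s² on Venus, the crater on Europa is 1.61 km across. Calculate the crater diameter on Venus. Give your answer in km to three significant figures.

D ≈ 1.14 km

All impactor-dependent factors cancel in the ratio, leaving D_Venus/D_Europa = (g_Venus/g_Europa)^-0.18.
(8.87/1.31)^-0.18 = 6.771^-0.18 = 0.7087
D_Venus = 0.7087 × 1.61 km = 1.14 km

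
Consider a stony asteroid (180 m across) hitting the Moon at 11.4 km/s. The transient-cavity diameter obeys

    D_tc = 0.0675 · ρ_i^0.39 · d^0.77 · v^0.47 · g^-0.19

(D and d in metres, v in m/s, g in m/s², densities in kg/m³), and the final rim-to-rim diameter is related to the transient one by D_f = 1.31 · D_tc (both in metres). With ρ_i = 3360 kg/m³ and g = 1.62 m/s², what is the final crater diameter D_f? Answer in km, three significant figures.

D_f ≈ 8.42 km

v = 11400 m/s.
ρ_i^0.39 = 3360^0.39 = 23.73
d^0.77 = 180^0.77 = 54.52
v^0.47 = 11400^0.47 = 80.68
g^-0.19 = 1.62^-0.19 = 0.9124
D_tc = 0.0675 × 23.73 × 54.52 × 80.68 × 0.9124 = 6428 m
D_f = 1.31 × 6428 = 8421 m
     = 8.421 km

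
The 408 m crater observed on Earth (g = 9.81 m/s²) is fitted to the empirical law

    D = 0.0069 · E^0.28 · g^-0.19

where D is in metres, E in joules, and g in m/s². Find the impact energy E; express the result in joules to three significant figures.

Rearranging: E = [D / (0.0069 · g^-0.19)]^(1/0.28).
g^-0.19 = 9.81^-0.19 = 0.6480
D / (0.0069 × 0.6480) = 408 / (4.471 × 10^-3) = 9.125 × 10^4
E = (9.125 × 10^4)^3.5714 = 5.188 × 10^17 J

E ≈ 5.19 × 10^17 J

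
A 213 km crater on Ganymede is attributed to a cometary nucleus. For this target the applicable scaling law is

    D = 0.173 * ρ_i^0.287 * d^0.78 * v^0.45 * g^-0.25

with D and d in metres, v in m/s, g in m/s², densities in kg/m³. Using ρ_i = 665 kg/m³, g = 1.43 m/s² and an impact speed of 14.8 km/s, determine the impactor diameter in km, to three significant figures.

Rearranging for d: d = [D / (0.173 · 665^0.287 · 14800^0.45 · 1.43^-0.25)]^(1/0.78).
D = 213000 m.
665^0.287 = 6.459
14800^0.45 = 75.27
1.43^-0.25 = 0.9145
Denominator = 0.173 × 6.459 × 75.27 × 0.9145 = 76.92
D / 76.92 = 213000 / 76.92 = 2769
d = 2769^(1/0.78) = 2769^1.2821 = 25906 m

d ≈ 25.9 km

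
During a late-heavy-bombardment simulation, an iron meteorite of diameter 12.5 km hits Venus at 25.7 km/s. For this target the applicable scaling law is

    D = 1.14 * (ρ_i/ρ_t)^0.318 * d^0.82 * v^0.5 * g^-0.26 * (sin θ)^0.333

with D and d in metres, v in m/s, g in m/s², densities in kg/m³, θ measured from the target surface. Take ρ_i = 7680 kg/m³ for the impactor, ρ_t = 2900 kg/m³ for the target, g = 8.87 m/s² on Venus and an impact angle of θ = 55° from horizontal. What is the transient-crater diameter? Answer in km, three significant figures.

D ≈ 302 km

In SI units: d = 12500 m, v = 25700 m/s.
(ρ_i/ρ_t)^0.318 = (7680/2900)^0.318 = 1.363
d^0.82 = 12500^0.82 = 2288
v^0.5 = 25700^0.5 = 160.3
g^-0.26 = 8.87^-0.26 = 0.5669
(sin 55°)^0.333 = 0.8192^0.333 = 0.9357
D = 1.14 × 1.363 × 2288 × 160.3 × 0.5669 × 0.9357 = 3.023 × 10^5 m
   = 302.3 km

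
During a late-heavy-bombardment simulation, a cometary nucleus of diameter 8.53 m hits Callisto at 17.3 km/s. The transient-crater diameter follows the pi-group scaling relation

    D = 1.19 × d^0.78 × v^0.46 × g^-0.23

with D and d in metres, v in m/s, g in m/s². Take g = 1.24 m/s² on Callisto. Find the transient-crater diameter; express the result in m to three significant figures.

In SI units: v = 17300 m/s.
d^0.78 = 8.53^0.78 = 5.323
v^0.46 = 17300^0.46 = 89.02
g^-0.23 = 1.24^-0.23 = 0.9517
D = 1.19 × 5.323 × 89.02 × 0.9517 = 536.6 m

D ≈ 537 m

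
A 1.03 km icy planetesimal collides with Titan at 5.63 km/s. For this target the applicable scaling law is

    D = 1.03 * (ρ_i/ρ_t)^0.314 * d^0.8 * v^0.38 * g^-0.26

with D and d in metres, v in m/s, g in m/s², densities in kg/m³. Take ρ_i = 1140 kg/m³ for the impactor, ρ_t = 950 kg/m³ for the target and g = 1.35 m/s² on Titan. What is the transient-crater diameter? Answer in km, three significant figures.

In SI units: d = 1030 m, v = 5630 m/s.
(ρ_i/ρ_t)^0.314 = (1140/950)^0.314 = 1.059
d^0.8 = 1030^0.8 = 257.2
v^0.38 = 5630^0.38 = 26.62
g^-0.26 = 1.35^-0.26 = 0.9249
D = 1.03 × 1.059 × 257.2 × 26.62 × 0.9249 = 6907 m
   = 6.907 km

D ≈ 6.91 km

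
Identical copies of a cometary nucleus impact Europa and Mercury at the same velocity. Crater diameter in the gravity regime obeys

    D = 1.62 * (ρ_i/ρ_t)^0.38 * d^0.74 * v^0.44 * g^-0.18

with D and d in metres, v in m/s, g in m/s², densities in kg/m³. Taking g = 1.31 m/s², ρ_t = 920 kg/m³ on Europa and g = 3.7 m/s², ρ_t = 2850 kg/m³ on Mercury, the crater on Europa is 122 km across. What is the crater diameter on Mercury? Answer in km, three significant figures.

The impactor-only factors (d, v, ρ_i) cancel in the ratio, leaving D_Mercury/D_Europa = (g_Mercury/g_Europa)^-0.18 · (ρ_t,Europa/ρ_t,Mercury)^0.38.
(3.7/1.31)^-0.18 = 2.824^-0.18 = 0.8296
(920/2850)^0.38 = 0.3228^0.38 = 0.6507
Ratio = 0.8296 × 0.6507 = 0.5398
D_Mercury = 0.5398 × 122 km = 65.9 km

D ≈ 65.9 km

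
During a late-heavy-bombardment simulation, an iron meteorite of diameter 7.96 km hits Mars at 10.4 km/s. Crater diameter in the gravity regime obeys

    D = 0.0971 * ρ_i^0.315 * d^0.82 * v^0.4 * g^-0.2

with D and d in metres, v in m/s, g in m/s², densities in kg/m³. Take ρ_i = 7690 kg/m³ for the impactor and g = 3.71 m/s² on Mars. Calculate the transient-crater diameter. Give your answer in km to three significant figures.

In SI units: d = 7960 m, v = 10400 m/s.
ρ_i^0.315 = 7690^0.315 = 16.75
d^0.82 = 7960^0.82 = 1580
v^0.4 = 10400^0.4 = 40.44
g^-0.2 = 3.71^-0.2 = 0.7694
D = 0.0971 × 16.75 × 1580 × 40.44 × 0.7694 = 79957 m
   = 79.96 km

D ≈ 80.0 km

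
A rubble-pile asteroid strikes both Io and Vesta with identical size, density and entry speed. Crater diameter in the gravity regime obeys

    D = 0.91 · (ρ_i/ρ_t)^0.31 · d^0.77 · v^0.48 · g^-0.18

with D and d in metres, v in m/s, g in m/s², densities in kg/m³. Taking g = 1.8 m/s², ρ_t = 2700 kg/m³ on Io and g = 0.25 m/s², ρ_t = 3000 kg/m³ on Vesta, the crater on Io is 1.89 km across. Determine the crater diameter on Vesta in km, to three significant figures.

The impactor-only factors (d, v, ρ_i) cancel in the ratio, leaving D_Vesta/D_Io = (g_Vesta/g_Io)^-0.18 · (ρ_t,Io/ρ_t,Vesta)^0.31.
(0.25/1.8)^-0.18 = 0.1389^-0.18 = 1.427
(2700/3000)^0.31 = 0.9000^0.31 = 0.9679
Ratio = 1.427 × 0.9679 = 1.381
D_Vesta = 1.381 × 1.89 km = 2.61 km

D ≈ 2.61 km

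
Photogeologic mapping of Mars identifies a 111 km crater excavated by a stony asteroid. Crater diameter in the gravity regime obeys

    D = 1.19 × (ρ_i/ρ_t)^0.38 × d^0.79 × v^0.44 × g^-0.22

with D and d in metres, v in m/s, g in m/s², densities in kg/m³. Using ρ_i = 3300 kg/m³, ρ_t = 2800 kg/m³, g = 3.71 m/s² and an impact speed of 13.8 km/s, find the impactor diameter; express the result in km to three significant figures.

Rearranging for d: d = [D / (1.19 · (3300/2800)^0.38 · 13800^0.44 · 3.71^-0.22)]^(1/0.79).
D = 111000 m.
(3300/2800)^0.38 = 1.064
13800^0.44 = 66.31
3.71^-0.22 = 0.7494
Denominator = 1.19 × 1.064 × 66.31 × 0.7494 = 62.92
D / 62.92 = 111000 / 62.92 = 1764
d = 1764^(1/0.79) = 1764^1.2658 = 12865 m

d ≈ 12.9 km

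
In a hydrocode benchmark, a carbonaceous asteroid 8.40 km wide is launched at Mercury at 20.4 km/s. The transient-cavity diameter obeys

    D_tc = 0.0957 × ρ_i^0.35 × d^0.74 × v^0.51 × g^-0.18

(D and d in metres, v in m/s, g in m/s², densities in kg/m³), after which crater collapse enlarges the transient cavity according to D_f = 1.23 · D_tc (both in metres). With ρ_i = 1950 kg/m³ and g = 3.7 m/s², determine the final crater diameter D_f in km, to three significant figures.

In SI: d = 8400 m, v = 20400 m/s.
ρ_i^0.35 = 1950^0.35 = 14.17
d^0.74 = 8400^0.74 = 801.6
v^0.51 = 20400^0.51 = 157.7
g^-0.18 = 3.7^-0.18 = 0.7902
D_tc = 0.0957 × 14.17 × 801.6 × 157.7 × 0.7902 = 1.355 × 10^5 m
D_f = 1.23 × 1.355 × 10^5 = 1.667 × 10^5 m
     = 166.7 km

D_f ≈ 167 km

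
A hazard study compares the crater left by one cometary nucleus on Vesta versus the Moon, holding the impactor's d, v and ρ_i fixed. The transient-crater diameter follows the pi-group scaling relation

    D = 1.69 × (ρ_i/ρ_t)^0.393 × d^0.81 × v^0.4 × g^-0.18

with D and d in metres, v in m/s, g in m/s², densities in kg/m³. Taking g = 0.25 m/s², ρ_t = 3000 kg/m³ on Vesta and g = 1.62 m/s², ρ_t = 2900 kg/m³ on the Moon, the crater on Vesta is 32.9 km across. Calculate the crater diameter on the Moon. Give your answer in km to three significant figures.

D ≈ 23.8 km

The impactor-only factors (d, v, ρ_i) cancel in the ratio, leaving D_Moon/D_Vesta = (g_Moon/g_Vesta)^-0.18 · (ρ_t,Vesta/ρ_t,Moon)^0.393.
(1.62/0.25)^-0.18 = 6.480^-0.18 = 0.7144
(3000/2900)^0.393 = 1.034^0.393 = 1.013
Ratio = 0.7144 × 1.013 = 0.7237
D_Moon = 0.7237 × 32.9 km = 23.8 km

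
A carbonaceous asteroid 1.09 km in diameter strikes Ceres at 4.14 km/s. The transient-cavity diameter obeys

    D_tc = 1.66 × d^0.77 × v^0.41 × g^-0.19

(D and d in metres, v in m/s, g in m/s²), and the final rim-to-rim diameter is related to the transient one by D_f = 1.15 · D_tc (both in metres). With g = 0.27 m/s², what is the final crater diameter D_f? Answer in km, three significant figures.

In SI: d = 1090 m, v = 4140 m/s.
d^0.77 = 1090^0.77 = 218.2
v^0.41 = 4140^0.41 = 30.41
g^-0.19 = 0.27^-0.19 = 1.282
D_tc = 1.66 × 218.2 × 30.41 × 1.282 = 14120 m
D_f = 1.15 × 14120 = 16238 m
     = 16.24 km

D_f ≈ 16.2 km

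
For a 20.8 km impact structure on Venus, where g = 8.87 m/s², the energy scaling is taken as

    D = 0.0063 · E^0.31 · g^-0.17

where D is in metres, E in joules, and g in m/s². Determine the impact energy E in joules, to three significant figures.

Rearranging: E = [D / (0.0063 · g^-0.17)]^(1/0.31).
D = 20800 m.
g^-0.17 = 8.87^-0.17 = 0.6900
D / (0.0063 × 0.6900) = 20800 / (4.347 × 10^-3) = 4.785 × 10^6
E = (4.785 × 10^6)^3.2258 = 3.532 × 10^21 J

E ≈ 3.53 × 10^21 J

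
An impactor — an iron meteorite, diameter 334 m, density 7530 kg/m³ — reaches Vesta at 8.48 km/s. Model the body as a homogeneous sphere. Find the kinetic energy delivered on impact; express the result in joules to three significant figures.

v = 8480 m/s.
Mass m = (π/6) ρ d³ = (π/6) × 7530 × (334)³ = 1.469 × 10^11 kg
E = ½ m v² = 0.5 × 1.469 × 10^11 × (8480)² = 5.282 × 10^18 J

E ≈ 5.28 × 10^18 J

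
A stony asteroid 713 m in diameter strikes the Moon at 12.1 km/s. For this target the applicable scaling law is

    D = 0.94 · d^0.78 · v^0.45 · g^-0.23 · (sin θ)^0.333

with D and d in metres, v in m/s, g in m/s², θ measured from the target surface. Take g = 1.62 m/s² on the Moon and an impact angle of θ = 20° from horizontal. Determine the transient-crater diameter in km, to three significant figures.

In SI units: v = 12100 m/s.
d^0.78 = 713^0.78 = 168.0
v^0.45 = 12100^0.45 = 68.75
g^-0.23 = 1.62^-0.23 = 0.8950
(sin 20°)^0.333 = 0.3420^0.333 = 0.6996
D = 0.94 × 168.0 × 68.75 × 0.8950 × 0.6996 = 6798 m
   = 6.798 km

D ≈ 6.80 km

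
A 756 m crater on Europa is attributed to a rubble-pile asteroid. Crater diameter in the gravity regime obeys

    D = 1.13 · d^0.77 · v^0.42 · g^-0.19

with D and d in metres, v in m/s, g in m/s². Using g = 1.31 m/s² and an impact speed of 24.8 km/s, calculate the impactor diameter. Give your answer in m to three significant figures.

Rearranging for d: d = [D / (1.13 · 24800^0.42 · 1.31^-0.19)]^(1/0.77).
24800^0.42 = 70.09
1.31^-0.19 = 0.9500
Denominator = 1.13 × 70.09 × 0.9500 = 75.24
D / 75.24 = 756 / 75.24 = 10.05
d = 10.05^(1/0.77) = 10.05^1.2987 = 20.02 m

d ≈ 20.0 m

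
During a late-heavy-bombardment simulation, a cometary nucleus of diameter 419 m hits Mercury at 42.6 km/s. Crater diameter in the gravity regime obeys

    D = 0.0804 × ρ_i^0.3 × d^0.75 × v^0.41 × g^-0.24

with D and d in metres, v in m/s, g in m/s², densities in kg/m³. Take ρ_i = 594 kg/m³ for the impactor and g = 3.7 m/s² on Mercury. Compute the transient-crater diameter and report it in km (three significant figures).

D ≈ 2.92 km

In SI units: v = 42600 m/s.
ρ_i^0.3 = 594^0.3 = 6.794
d^0.75 = 419^0.75 = 92.61
v^0.41 = 42600^0.41 = 79.08
g^-0.24 = 3.7^-0.24 = 0.7305
D = 0.0804 × 6.794 × 92.61 × 79.08 × 0.7305 = 2922 m
   = 2.922 km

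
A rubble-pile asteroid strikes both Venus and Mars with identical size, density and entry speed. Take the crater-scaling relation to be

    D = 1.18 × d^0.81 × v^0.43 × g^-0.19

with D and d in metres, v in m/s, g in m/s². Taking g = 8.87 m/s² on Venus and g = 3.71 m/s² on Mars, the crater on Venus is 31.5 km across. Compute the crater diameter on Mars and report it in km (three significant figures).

D ≈ 37.2 km

All impactor-dependent factors cancel in the ratio, leaving D_Mars/D_Venus = (g_Mars/g_Venus)^-0.19.
(3.71/8.87)^-0.19 = 0.4183^-0.19 = 1.180
D_Mars = 1.180 × 31.5 km = 37.2 km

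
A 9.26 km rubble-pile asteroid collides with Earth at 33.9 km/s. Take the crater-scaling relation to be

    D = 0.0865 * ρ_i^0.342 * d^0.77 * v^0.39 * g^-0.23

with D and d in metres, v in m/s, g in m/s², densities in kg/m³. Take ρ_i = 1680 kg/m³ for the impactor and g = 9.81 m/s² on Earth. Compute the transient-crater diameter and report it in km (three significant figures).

D ≈ 43.0 km

In SI units: d = 9260 m, v = 33900 m/s.
ρ_i^0.342 = 1680^0.342 = 12.68
d^0.77 = 9260^0.77 = 1133
v^0.39 = 33900^0.39 = 58.45
g^-0.23 = 9.81^-0.23 = 0.5914
D = 0.0865 × 12.68 × 1133 × 58.45 × 0.5914 = 42957 m
   = 42.96 km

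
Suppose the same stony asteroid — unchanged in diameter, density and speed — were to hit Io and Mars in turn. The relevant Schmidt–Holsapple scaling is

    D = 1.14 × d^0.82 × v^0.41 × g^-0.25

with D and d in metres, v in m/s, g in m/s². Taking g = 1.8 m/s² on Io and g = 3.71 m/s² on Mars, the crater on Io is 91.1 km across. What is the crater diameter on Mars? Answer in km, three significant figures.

All impactor-dependent factors cancel in the ratio, leaving D_Mars/D_Io = (g_Mars/g_Io)^-0.25.
(3.71/1.8)^-0.25 = 2.061^-0.25 = 0.8346
D_Mars = 0.8346 × 91.1 km = 76.0 km

D ≈ 76.0 km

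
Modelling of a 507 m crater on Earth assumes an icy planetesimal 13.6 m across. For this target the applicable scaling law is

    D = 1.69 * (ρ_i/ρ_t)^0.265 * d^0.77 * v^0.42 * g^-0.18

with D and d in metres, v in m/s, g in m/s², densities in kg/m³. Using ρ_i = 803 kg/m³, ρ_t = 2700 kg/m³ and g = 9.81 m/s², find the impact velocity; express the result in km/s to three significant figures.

Rearranging for v: v = [D / (1.69 · (803/2700)^0.265 · 13.6^0.77 · 9.81^-0.18)]^(1/0.42).
(803/2700)^0.265 = 0.7252
13.6^0.77 = 7.461
9.81^-0.18 = 0.6630
Denominator = 1.69 × 0.7252 × 7.461 × 0.6630 = 6.063
D / 6.063 = 507 / 6.063 = 83.62
v = 83.62^(1/0.42) = 83.62^2.381 = 37759 m/s

v ≈ 37.8 km/s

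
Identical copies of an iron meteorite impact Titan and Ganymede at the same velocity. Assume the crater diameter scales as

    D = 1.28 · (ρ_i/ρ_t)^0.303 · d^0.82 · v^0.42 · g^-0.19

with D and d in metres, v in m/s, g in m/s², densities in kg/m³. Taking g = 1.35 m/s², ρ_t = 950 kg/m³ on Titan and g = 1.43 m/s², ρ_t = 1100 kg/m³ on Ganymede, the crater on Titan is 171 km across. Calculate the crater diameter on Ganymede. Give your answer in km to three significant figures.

The impactor-only factors (d, v, ρ_i) cancel in the ratio, leaving D_Ganymede/D_Titan = (g_Ganymede/g_Titan)^-0.19 · (ρ_t,Titan/ρ_t,Ganymede)^0.303.
(1.43/1.35)^-0.19 = 1.059^-0.19 = 0.9892
(950/1100)^0.303 = 0.8636^0.303 = 0.9565
Ratio = 0.9892 × 0.9565 = 0.9462
D_Ganymede = 0.9462 × 171 km = 162 km

D ≈ 162 km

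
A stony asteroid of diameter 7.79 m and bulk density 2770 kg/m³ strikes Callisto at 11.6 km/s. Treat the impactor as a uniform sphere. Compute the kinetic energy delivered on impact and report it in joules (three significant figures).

E ≈ 4.61 × 10^13 J

v = 11600 m/s.
Mass m = (π/6) ρ d³ = (π/6) × 2770 × (7.79)³ = 6.856 × 10^5 kg
E = ½ m v² = 0.5 × 6.856 × 10^5 × (11600)² = 4.613 × 10^13 J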